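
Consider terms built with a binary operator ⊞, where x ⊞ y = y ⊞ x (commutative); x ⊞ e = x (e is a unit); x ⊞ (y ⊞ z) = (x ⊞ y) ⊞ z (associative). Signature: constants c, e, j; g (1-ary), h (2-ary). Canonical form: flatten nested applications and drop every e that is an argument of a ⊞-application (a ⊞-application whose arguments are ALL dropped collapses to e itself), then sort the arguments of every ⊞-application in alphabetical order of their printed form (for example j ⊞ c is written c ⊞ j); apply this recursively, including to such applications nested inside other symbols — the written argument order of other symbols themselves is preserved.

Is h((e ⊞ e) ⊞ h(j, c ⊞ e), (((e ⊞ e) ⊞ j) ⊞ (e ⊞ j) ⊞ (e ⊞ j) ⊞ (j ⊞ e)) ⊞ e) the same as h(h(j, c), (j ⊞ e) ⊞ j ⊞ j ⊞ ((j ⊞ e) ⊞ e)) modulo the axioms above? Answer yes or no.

Left:  h((e ⊞ e) ⊞ h(j, c ⊞ e), (((e ⊞ e) ⊞ j) ⊞ (e ⊞ j) ⊞ (e ⊞ j) ⊞ (j ⊞ e)) ⊞ e)
  Focus inside:  (((e ⊞ e) ⊞ j) ⊞ (e ⊞ j) ⊞ (e ⊞ j) ⊞ (j ⊞ e)) ⊞ e
  Flatten:  e ⊞ e ⊞ j ⊞ e ⊞ j ⊞ e ⊞ j ⊞ j ⊞ e ⊞ e
  Unit:  drop e (×6)
  Sort:  j ⊞ j ⊞ j ⊞ j
  Put back:  h(h(j, c), j ⊞ j ⊞ j ⊞ j)
Right:  h(h(j, c), (j ⊞ e) ⊞ j ⊞ j ⊞ ((j ⊞ e) ⊞ e))
  Descend into:  (j ⊞ e) ⊞ j ⊞ j ⊞ ((j ⊞ e) ⊞ e)
  Merge nested applications:  j ⊞ e ⊞ j ⊞ j ⊞ j ⊞ e ⊞ e
  Drop the unit:  drop e (×3)
  Sort arguments:  j ⊞ j ⊞ j ⊞ j
  Put back:  h(h(j, c), j ⊞ j ⊞ j ⊞ j)

Answer: yes — both canonical forms are h(h(j, c), j ⊞ j ⊞ j ⊞ j)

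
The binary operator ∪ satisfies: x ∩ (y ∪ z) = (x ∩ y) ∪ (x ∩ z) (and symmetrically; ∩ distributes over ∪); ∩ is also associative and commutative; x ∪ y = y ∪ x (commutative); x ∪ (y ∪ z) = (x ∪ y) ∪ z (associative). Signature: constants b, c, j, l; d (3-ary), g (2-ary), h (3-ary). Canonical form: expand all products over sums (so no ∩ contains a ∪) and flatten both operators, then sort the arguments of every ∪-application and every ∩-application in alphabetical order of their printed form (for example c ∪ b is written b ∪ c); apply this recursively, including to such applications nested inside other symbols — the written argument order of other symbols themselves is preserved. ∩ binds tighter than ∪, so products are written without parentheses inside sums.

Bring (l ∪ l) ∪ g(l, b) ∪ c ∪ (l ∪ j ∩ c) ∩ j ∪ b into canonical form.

Expand:  l ∪ l ∪ g(l, b) ∪ c ∪ j ∩ l ∪ c ∩ j ∩ j ∪ b
Order the arguments:  b ∪ c ∪ c ∩ j ∩ j ∪ g(l, b) ∪ j ∩ l ∪ l ∪ l

Answer: b ∪ c ∪ c ∩ j ∩ j ∪ g(l, b) ∪ j ∩ l ∪ l ∪ l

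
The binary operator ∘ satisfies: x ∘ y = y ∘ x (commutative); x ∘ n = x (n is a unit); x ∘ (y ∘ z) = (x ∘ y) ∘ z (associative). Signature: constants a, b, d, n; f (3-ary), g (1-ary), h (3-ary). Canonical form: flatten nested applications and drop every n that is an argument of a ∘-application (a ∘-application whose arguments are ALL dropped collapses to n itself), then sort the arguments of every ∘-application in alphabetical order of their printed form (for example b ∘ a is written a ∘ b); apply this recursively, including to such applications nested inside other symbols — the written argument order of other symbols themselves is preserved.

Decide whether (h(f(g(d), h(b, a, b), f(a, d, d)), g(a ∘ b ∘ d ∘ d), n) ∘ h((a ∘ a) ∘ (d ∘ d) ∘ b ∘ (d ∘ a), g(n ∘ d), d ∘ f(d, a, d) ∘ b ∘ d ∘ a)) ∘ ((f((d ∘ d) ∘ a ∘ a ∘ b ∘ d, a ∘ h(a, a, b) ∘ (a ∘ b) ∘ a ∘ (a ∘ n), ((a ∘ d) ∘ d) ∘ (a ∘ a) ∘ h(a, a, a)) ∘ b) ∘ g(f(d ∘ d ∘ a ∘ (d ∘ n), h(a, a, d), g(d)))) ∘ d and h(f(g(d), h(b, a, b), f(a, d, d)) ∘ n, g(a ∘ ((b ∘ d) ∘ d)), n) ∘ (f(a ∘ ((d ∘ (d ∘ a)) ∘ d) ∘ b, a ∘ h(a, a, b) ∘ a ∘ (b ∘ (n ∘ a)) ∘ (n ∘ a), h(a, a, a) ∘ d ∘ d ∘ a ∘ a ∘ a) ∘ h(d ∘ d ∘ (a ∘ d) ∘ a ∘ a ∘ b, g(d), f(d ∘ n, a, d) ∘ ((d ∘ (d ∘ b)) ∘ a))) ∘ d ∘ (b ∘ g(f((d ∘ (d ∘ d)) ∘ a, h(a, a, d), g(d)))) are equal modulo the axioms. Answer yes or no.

Left:  (h(f(g(d), h(b, a, b), f(a, d, d)), g(a ∘ b ∘ d ∘ d), n) ∘ h((a ∘ a) ∘ (d ∘ d) ∘ b ∘ (d ∘ a), g(n ∘ d), d ∘ f(d, a, d) ∘ b ∘ d ∘ a)) ∘ ((f((d ∘ d) ∘ a ∘ a ∘ b ∘ d, a ∘ h(a, a, b) ∘ (a ∘ b) ∘ a ∘ (a ∘ n), ((a ∘ d) ∘ d) ∘ (a ∘ a) ∘ h(a, a, a)) ∘ b) ∘ g(f(d ∘ d ∘ a ∘ (d ∘ n), h(a, a, d), g(d)))) ∘ d
  Flatten:  h(f(g(d), h(b, a, b), f(a, d, d)), g(a ∘ b ∘ d ∘ d), n) ∘ h((a ∘ a) ∘ (d ∘ d) ∘ b ∘ (d ∘ a), g(n ∘ d), d ∘ f(d, a, d) ∘ b ∘ d ∘ a) ∘ f((d ∘ d) ∘ a ∘ a ∘ b ∘ d, a ∘ h(a, a, b) ∘ (a ∘ b) ∘ a ∘ (a ∘ n), ((a ∘ d) ∘ d) ∘ (a ∘ a) ∘ h(a, a, a)) ∘ b ∘ g(f(d ∘ d ∘ a ∘ (d ∘ n), h(a, a, d), g(d))) ∘ d
  Canonicalize subterm:  h((a ∘ a) ∘ (d ∘ d) ∘ b ∘ (d ∘ a), g(n ∘ d), d ∘ f(d, a, d) ∘ b ∘ d ∘ a)  →  h(a ∘ a ∘ a ∘ b ∘ d ∘ d ∘ d, g(d), a ∘ b ∘ d ∘ d ∘ f(d, a, d))
  Simplify inside:  f((d ∘ d) ∘ a ∘ a ∘ b ∘ d, a ∘ h(a, a, b) ∘ (a ∘ b) ∘ a ∘ (a ∘ n), ((a ∘ d) ∘ d) ∘ (a ∘ a) ∘ h(a, a, a))  →  f(a ∘ a ∘ b ∘ d ∘ d ∘ d, a ∘ a ∘ a ∘ a ∘ b ∘ h(a, a, b), a ∘ a ∘ a ∘ d ∘ d ∘ h(a, a, a))
  Canonicalize subterm:  g(f(d ∘ d ∘ a ∘ (d ∘ n), h(a, a, d), g(d)))  →  g(f(a ∘ d ∘ d ∘ d, h(a, a, d), g(d)))
  Sort:  b ∘ d ∘ f(a ∘ a ∘ b ∘ d ∘ d ∘ d, a ∘ a ∘ a ∘ a ∘ b ∘ h(a, a, b), a ∘ a ∘ a ∘ d ∘ d ∘ h(a, a, a)) ∘ g(f(a ∘ d ∘ d ∘ d, h(a, a, d), g(d))) ∘ h(a ∘ a ∘ a ∘ b ∘ d ∘ d ∘ d, g(d), a ∘ b ∘ d ∘ d ∘ f(d, a, d)) ∘ h(f(g(d), h(b, a, b), f(a, d, d)), g(a ∘ b ∘ d ∘ d), n)
Right:  h(f(g(d), h(b, a, b), f(a, d, d)) ∘ n, g(a ∘ ((b ∘ d) ∘ d)), n) ∘ (f(a ∘ ((d ∘ (d ∘ a)) ∘ d) ∘ b, a ∘ h(a, a, b) ∘ a ∘ (b ∘ (n ∘ a)) ∘ (n ∘ a), h(a, a, a) ∘ d ∘ d ∘ a ∘ a ∘ a) ∘ h(d ∘ d ∘ (a ∘ d) ∘ a ∘ a ∘ b, g(d), f(d ∘ n, a, d) ∘ ((d ∘ (d ∘ b)) ∘ a))) ∘ d ∘ (b ∘ g(f((d ∘ (d ∘ d)) ∘ a, h(a, a, d), g(d))))
  Merge nested applications:  h(f(g(d), h(b, a, b), f(a, d, d)) ∘ n, g(a ∘ ((b ∘ d) ∘ d)), n) ∘ f(a ∘ ((d ∘ (d ∘ a)) ∘ d) ∘ b, a ∘ h(a, a, b) ∘ a ∘ (b ∘ (n ∘ a)) ∘ (n ∘ a), h(a, a, a) ∘ d ∘ d ∘ a ∘ a ∘ a) ∘ h(d ∘ d ∘ (a ∘ d) ∘ a ∘ a ∘ b, g(d), f(d ∘ n, a, d) ∘ ((d ∘ (d ∘ b)) ∘ a)) ∘ d ∘ b ∘ g(f((d ∘ (d ∘ d)) ∘ a, h(a, a, d), g(d)))
  Inside:  h(f(g(d), h(b, a, b), f(a, d, d)) ∘ n, g(a ∘ ((b ∘ d) ∘ d)), n)  →  h(f(g(d), h(b, a, b), f(a, d, d)), g(a ∘ b ∘ d ∘ d), n)
  Simplify inside:  f(a ∘ ((d ∘ (d ∘ a)) ∘ d) ∘ b, a ∘ h(a, a, b) ∘ a ∘ (b ∘ (n ∘ a)) ∘ (n ∘ a), h(a, a, a) ∘ d ∘ d ∘ a ∘ a ∘ a)  →  f(a ∘ a ∘ b ∘ d ∘ d ∘ d, a ∘ a ∘ a ∘ a ∘ b ∘ h(a, a, b), a ∘ a ∘ a ∘ d ∘ d ∘ h(a, a, a))
  Simplify inside:  h(d ∘ d ∘ (a ∘ d) ∘ a ∘ a ∘ b, g(d), f(d ∘ n, a, d) ∘ ((d ∘ (d ∘ b)) ∘ a))  →  h(a ∘ a ∘ a ∘ b ∘ d ∘ d ∘ d, g(d), a ∘ b ∘ d ∘ d ∘ f(d, a, d))
  Sort:  b ∘ d ∘ f(a ∘ a ∘ b ∘ d ∘ d ∘ d, a ∘ a ∘ a ∘ a ∘ b ∘ h(a, a, b), a ∘ a ∘ a ∘ d ∘ d ∘ h(a, a, a)) ∘ g(f(a ∘ d ∘ d ∘ d, h(a, a, d), g(d))) ∘ h(a ∘ a ∘ a ∘ b ∘ d ∘ d ∘ d, g(d), a ∘ b ∘ d ∘ d ∘ f(d, a, d)) ∘ h(f(g(d), h(b, a, b), f(a, d, d)), g(a ∘ b ∘ d ∘ d), n)

Answer: yes — both canonical forms are b ∘ d ∘ f(a ∘ a ∘ b ∘ d ∘ d ∘ d, a ∘ a ∘ a ∘ a ∘ b ∘ h(a, a, b), a ∘ a ∘ a ∘ d ∘ d ∘ h(a, a, a)) ∘ g(f(a ∘ d ∘ d ∘ d, h(a, a, d), g(d))) ∘ h(a ∘ a ∘ a ∘ b ∘ d ∘ d ∘ d, g(d), a ∘ b ∘ d ∘ d ∘ f(d, a, d)) ∘ h(f(g(d), h(b, a, b), f(a, d, d)), g(a ∘ b ∘ d ∘ d), n)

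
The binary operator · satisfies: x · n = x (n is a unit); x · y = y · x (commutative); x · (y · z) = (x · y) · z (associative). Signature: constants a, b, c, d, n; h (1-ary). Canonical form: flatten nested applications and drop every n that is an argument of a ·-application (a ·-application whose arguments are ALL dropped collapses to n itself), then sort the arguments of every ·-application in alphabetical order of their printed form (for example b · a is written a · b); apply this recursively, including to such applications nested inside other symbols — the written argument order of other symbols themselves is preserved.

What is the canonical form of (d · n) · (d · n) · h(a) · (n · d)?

Answer: d · d · d · h(a)

Derivation:
Merge nested applications:  d · n · d · n · h(a) · n · d
Unit:  drop n (×3)
Sort arguments:  d · d · d · h(a)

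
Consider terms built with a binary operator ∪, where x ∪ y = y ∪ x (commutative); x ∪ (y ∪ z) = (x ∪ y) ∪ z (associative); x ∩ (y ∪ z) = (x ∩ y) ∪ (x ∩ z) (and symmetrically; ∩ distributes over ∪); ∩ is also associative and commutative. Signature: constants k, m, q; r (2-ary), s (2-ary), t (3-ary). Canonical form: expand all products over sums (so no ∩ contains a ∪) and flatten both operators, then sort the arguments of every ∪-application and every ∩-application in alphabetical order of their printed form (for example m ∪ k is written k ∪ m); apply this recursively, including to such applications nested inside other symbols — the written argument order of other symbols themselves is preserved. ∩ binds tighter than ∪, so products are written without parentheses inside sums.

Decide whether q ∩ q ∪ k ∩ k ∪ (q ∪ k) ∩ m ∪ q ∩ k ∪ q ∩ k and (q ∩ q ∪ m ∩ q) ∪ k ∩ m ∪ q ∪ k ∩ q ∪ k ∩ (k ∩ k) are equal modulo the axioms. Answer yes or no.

Left:  q ∩ q ∪ k ∩ k ∪ (q ∪ k) ∩ m ∪ q ∩ k ∪ q ∩ k
  Expand:  q ∩ q ∪ k ∩ k ∪ m ∩ q ∪ k ∩ m ∪ k ∩ q ∪ k ∩ q
  Order the arguments:  k ∩ k ∪ k ∩ m ∪ k ∩ q ∪ k ∩ q ∪ m ∩ q ∪ q ∩ q
Right:  (q ∩ q ∪ m ∩ q) ∪ k ∩ m ∪ q ∪ k ∩ q ∪ k ∩ (k ∩ k)
  Flatten:  q ∩ q ∪ m ∩ q ∪ k ∩ m ∪ q ∪ k ∩ q ∪ k ∩ k ∩ k
  Order the arguments:  k ∩ k ∩ k ∪ k ∩ m ∪ k ∩ q ∪ m ∩ q ∪ q ∪ q ∩ q

Answer: no — k ∩ k ∪ k ∩ m ∪ k ∩ q ∪ k ∩ q ∪ m ∩ q ∪ q ∩ q vs k ∩ k ∩ k ∪ k ∩ m ∪ k ∩ q ∪ m ∩ q ∪ q ∪ q ∩ q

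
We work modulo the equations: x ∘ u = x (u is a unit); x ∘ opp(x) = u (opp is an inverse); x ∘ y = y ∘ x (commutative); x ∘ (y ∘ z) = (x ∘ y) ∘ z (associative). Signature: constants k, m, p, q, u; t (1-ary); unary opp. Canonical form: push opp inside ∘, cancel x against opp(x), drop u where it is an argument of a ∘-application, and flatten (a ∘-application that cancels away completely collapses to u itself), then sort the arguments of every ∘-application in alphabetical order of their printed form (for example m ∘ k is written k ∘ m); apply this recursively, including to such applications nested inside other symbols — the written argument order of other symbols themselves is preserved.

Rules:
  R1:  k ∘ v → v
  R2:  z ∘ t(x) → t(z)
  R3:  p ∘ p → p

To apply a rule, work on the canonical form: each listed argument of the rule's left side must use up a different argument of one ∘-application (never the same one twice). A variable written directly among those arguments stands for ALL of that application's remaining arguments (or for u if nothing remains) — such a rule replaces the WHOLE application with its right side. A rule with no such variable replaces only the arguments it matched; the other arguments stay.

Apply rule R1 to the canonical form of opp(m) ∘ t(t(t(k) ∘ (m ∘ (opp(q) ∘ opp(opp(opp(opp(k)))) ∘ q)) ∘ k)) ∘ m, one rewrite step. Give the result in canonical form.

Answer: t(t(k ∘ m ∘ t(k)))

Derivation:
Canonical form:  t(t(k ∘ k ∘ m ∘ t(k)))
R1 matches:  uses k;  v := k ∘ m ∘ t(k)
Every leftover argument binds to the variable; the entire application is replaced.
Giving:  t(t(k ∘ m ∘ t(k)))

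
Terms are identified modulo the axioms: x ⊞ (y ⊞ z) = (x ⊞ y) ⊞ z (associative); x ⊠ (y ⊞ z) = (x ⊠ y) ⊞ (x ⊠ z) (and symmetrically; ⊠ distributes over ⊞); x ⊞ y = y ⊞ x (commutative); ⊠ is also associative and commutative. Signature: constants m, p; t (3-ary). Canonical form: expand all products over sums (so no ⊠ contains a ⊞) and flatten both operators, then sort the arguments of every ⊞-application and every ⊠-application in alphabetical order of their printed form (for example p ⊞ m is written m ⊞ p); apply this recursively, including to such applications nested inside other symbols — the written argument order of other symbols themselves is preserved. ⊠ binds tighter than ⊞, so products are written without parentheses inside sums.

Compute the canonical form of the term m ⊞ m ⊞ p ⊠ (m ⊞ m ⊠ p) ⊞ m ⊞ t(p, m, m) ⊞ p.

Expand:  m ⊞ m ⊞ m ⊠ p ⊞ m ⊠ p ⊠ p ⊞ m ⊞ t(p, m, m) ⊞ p
Sort arguments:  m ⊞ m ⊞ m ⊞ m ⊠ p ⊞ m ⊠ p ⊠ p ⊞ p ⊞ t(p, m, m)

Answer: m ⊞ m ⊞ m ⊞ m ⊠ p ⊞ m ⊠ p ⊠ p ⊞ p ⊞ t(p, m, m)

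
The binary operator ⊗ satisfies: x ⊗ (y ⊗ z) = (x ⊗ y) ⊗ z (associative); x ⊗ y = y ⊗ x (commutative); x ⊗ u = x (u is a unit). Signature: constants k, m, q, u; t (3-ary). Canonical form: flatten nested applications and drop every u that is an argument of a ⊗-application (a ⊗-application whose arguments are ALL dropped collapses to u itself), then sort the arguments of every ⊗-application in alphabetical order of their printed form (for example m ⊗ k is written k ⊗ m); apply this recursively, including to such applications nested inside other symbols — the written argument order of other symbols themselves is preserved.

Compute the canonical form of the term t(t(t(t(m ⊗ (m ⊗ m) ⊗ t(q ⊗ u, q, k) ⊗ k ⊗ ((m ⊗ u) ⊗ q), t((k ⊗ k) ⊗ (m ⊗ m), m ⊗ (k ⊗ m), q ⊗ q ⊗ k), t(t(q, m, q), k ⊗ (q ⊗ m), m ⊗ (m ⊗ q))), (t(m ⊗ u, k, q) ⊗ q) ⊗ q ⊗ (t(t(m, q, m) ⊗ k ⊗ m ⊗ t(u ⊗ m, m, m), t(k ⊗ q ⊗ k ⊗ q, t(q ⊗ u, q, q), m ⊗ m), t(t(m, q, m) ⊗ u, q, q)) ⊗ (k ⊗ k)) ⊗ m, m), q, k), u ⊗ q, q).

Answer: t(t(t(t(k ⊗ m ⊗ m ⊗ m ⊗ m ⊗ q ⊗ t(q, q, k), t(k ⊗ k ⊗ m ⊗ m, k ⊗ m ⊗ m, k ⊗ q ⊗ q), t(t(q, m, q), k ⊗ m ⊗ q, m ⊗ m ⊗ q)), k ⊗ k ⊗ m ⊗ q ⊗ q ⊗ t(k ⊗ m ⊗ t(m, m, m) ⊗ t(m, q, m), t(k ⊗ k ⊗ q ⊗ q, t(q, q, q), m ⊗ m), t(t(m, q, m), q, q)) ⊗ t(m, k, q), m), q, k), q, q)

Derivation:
Descend into:  (t(m ⊗ u, k, q) ⊗ q) ⊗ q ⊗ (t(t(m, q, m) ⊗ k ⊗ m ⊗ t(u ⊗ m, m, m), t(k ⊗ q ⊗ k ⊗ q, t(q ⊗ u, q, q), m ⊗ m), t(t(m, q, m) ⊗ u, q, q)) ⊗ (k ⊗ k)) ⊗ m
Merge nested applications:  t(m ⊗ u, k, q) ⊗ q ⊗ q ⊗ t(t(m, q, m) ⊗ k ⊗ m ⊗ t(u ⊗ m, m, m), t(k ⊗ q ⊗ k ⊗ q, t(q ⊗ u, q, q), m ⊗ m), t(t(m, q, m) ⊗ u, q, q)) ⊗ k ⊗ k ⊗ m
Simplify inside:  t(m ⊗ u, k, q)  →  t(m, k, q)
Inside:  t(t(m, q, m) ⊗ k ⊗ m ⊗ t(u ⊗ m, m, m), t(k ⊗ q ⊗ k ⊗ q, t(q ⊗ u, q, q), m ⊗ m), t(t(m, q, m) ⊗ u, q, q))  →  t(k ⊗ m ⊗ t(m, m, m) ⊗ t(m, q, m), t(k ⊗ k ⊗ q ⊗ q, t(q, q, q), m ⊗ m), t(t(m, q, m), q, q))
Order the arguments:  k ⊗ k ⊗ m ⊗ q ⊗ q ⊗ t(k ⊗ m ⊗ t(m, m, m) ⊗ t(m, q, m), t(k ⊗ k ⊗ q ⊗ q, t(q, q, q), m ⊗ m), t(t(m, q, m), q, q)) ⊗ t(m, k, q)
Rebuild:  t(t(t(t(k ⊗ m ⊗ m ⊗ m ⊗ m ⊗ q ⊗ t(q, q, k), t(k ⊗ k ⊗ m ⊗ m, k ⊗ m ⊗ m, k ⊗ q ⊗ q), t(t(q, m, q), k ⊗ m ⊗ q, m ⊗ m ⊗ q)), k ⊗ k ⊗ m ⊗ q ⊗ q ⊗ t(k ⊗ m ⊗ t(m, m, m) ⊗ t(m, q, m), t(k ⊗ k ⊗ q ⊗ q, t(q, q, q), m ⊗ m), t(t(m, q, m), q, q)) ⊗ t(m, k, q), m), q, k), q, q)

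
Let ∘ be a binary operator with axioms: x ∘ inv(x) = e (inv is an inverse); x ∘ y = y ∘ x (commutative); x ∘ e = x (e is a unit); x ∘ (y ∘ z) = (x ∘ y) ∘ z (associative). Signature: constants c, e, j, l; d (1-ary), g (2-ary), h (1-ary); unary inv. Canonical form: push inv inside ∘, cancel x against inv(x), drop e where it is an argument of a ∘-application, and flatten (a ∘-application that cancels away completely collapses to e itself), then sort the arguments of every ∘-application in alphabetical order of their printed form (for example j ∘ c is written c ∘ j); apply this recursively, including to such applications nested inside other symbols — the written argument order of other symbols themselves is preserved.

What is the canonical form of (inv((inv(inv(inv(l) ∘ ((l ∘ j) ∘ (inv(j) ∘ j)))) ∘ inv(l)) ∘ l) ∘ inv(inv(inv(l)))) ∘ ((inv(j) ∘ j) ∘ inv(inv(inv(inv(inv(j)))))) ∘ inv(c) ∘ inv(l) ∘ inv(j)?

Answer: inv(c) ∘ inv(j) ∘ inv(j) ∘ inv(j) ∘ inv(l) ∘ inv(l)

Derivation:
Push inv inside:  distribute inv over ∘ and collapse double inv
Collect:  inv(l) ∘ inv(l) ∘ inv(j) ∘ inv(j) ∘ inv(j) ∘ inv(c)
Order the arguments:  inv(c) ∘ inv(j) ∘ inv(j) ∘ inv(j) ∘ inv(l) ∘ inv(l)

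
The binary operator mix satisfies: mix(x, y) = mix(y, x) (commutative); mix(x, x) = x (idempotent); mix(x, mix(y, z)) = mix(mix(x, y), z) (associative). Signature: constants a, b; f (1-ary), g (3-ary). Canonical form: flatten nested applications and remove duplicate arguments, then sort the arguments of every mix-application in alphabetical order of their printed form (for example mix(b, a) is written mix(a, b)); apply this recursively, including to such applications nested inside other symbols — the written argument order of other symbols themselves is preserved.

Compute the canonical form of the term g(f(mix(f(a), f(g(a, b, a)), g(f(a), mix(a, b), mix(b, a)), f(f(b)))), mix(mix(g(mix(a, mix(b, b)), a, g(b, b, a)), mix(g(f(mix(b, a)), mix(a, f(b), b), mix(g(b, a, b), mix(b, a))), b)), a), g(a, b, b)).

Answer: g(f(mix(f(a), f(f(b)), f(g(a, b, a)), g(f(a), mix(a, b), mix(a, b)))), mix(a, b, g(f(mix(a, b)), mix(a, b, f(b)), mix(a, b, g(b, a, b))), g(mix(a, b), a, g(b, b, a))), g(a, b, b))

Derivation:
Work inside:  mix(mix(g(mix(a, mix(b, b)), a, g(b, b, a)), mix(g(f(mix(b, a)), mix(a, f(b), b), mix(g(b, a, b), mix(b, a))), b)), a)
Flatten:  mix(g(mix(a, mix(b, b)), a, g(b, b, a)), g(f(mix(b, a)), mix(a, f(b), b), mix(g(b, a, b), mix(b, a))), b, a)
Simplify inside:  g(mix(a, mix(b, b)), a, g(b, b, a))  →  g(mix(a, b), a, g(b, b, a))
Inside:  g(f(mix(b, a)), mix(a, f(b), b), mix(g(b, a, b), mix(b, a)))  →  g(f(mix(a, b)), mix(a, b, f(b)), mix(a, b, g(b, a, b)))
Sort:  mix(a, b, g(f(mix(a, b)), mix(a, b, f(b)), mix(a, b, g(b, a, b))), g(mix(a, b), a, g(b, b, a)))
Rebuild:  g(f(mix(f(a), f(f(b)), f(g(a, b, a)), g(f(a), mix(a, b), mix(a, b)))), mix(a, b, g(f(mix(a, b)), mix(a, b, f(b)), mix(a, b, g(b, a, b))), g(mix(a, b), a, g(b, b, a))), g(a, b, b))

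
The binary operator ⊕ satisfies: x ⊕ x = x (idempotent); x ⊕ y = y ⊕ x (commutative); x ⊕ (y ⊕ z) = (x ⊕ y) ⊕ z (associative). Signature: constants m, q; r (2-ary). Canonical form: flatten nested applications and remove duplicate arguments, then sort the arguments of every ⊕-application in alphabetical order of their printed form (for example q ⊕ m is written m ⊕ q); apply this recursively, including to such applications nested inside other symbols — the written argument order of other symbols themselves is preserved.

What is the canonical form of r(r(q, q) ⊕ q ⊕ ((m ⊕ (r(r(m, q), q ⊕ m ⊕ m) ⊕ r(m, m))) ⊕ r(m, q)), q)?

Answer: r(m ⊕ q ⊕ r(m, m) ⊕ r(m, q) ⊕ r(q, q) ⊕ r(r(m, q), m ⊕ q), q)

Derivation:
Focus inside:  r(q, q) ⊕ q ⊕ ((m ⊕ (r(r(m, q), q ⊕ m ⊕ m) ⊕ r(m, m))) ⊕ r(m, q))
Un-nest:  r(q, q) ⊕ q ⊕ m ⊕ r(r(m, q), q ⊕ m ⊕ m) ⊕ r(m, m) ⊕ r(m, q)
Canonicalize subterm:  r(r(m, q), q ⊕ m ⊕ m)  →  r(r(m, q), m ⊕ q)
Sort arguments:  m ⊕ q ⊕ r(m, m) ⊕ r(m, q) ⊕ r(q, q) ⊕ r(r(m, q), m ⊕ q)
Reassemble:  r(m ⊕ q ⊕ r(m, m) ⊕ r(m, q) ⊕ r(q, q) ⊕ r(r(m, q), m ⊕ q), q)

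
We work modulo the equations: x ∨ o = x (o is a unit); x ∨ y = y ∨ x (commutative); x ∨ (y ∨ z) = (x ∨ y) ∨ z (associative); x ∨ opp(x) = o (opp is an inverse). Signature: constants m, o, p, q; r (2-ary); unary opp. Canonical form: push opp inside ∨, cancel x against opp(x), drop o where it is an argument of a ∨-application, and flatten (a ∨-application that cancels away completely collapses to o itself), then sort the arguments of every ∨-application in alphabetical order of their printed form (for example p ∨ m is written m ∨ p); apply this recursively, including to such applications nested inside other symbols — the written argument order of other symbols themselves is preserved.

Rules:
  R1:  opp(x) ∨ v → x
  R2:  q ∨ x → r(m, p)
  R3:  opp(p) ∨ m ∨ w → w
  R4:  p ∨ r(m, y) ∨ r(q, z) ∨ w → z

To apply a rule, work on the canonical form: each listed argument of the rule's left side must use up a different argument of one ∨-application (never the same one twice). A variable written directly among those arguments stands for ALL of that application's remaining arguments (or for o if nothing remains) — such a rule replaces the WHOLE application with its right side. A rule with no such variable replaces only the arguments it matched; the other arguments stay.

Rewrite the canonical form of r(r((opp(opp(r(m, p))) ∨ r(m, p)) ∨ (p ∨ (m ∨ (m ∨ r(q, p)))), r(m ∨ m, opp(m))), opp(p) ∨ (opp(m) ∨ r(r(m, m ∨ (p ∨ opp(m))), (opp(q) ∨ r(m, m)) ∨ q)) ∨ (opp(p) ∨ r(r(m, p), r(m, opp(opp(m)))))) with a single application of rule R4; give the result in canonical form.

Canonical form:  r(r(m ∨ m ∨ p ∨ r(m, p) ∨ r(m, p) ∨ r(q, p), r(m ∨ m, opp(m))), opp(m) ∨ opp(p) ∨ opp(p) ∨ r(r(m, p), r(m, m)) ∨ r(r(m, p), r(m, m)))
Apply R4:  consuming p, r(m, p), r(q, p);  w := m ∨ m ∨ r(m, p), y := p, z := p
The variable takes the whole remainder — replace the entire application.
New term:  r(r(p, r(m ∨ m, opp(m))), opp(m) ∨ opp(p) ∨ opp(p) ∨ r(r(m, p), r(m, m)) ∨ r(r(m, p), r(m, m)))

Answer: r(r(p, r(m ∨ m, opp(m))), opp(m) ∨ opp(p) ∨ opp(p) ∨ r(r(m, p), r(m, m)) ∨ r(r(m, p), r(m, m)))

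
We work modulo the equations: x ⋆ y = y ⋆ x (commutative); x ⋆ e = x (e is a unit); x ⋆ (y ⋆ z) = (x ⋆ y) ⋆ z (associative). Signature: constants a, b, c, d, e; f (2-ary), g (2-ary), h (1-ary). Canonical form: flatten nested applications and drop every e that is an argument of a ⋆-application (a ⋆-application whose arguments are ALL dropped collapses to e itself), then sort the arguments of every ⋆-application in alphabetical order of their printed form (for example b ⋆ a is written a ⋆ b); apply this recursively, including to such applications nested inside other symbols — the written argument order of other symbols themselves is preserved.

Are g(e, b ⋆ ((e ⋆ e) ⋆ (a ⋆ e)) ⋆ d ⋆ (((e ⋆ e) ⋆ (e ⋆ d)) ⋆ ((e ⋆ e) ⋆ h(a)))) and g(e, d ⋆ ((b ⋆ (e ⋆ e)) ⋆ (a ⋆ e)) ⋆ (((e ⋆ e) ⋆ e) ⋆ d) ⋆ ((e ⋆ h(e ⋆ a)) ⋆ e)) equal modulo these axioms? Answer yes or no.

Answer: yes — both canonical forms are g(e, a ⋆ b ⋆ d ⋆ d ⋆ h(a))

Derivation:
Left:  g(e, b ⋆ ((e ⋆ e) ⋆ (a ⋆ e)) ⋆ d ⋆ (((e ⋆ e) ⋆ (e ⋆ d)) ⋆ ((e ⋆ e) ⋆ h(a))))
  Focus inside:  b ⋆ ((e ⋆ e) ⋆ (a ⋆ e)) ⋆ d ⋆ (((e ⋆ e) ⋆ (e ⋆ d)) ⋆ ((e ⋆ e) ⋆ h(a)))
  Flatten:  b ⋆ e ⋆ e ⋆ a ⋆ e ⋆ d ⋆ e ⋆ e ⋆ e ⋆ d ⋆ e ⋆ e ⋆ h(a)
  Drop the unit:  drop e (×8)
  Sort:  a ⋆ b ⋆ d ⋆ d ⋆ h(a)
  Put back:  g(e, a ⋆ b ⋆ d ⋆ d ⋆ h(a))
Right:  g(e, d ⋆ ((b ⋆ (e ⋆ e)) ⋆ (a ⋆ e)) ⋆ (((e ⋆ e) ⋆ e) ⋆ d) ⋆ ((e ⋆ h(e ⋆ a)) ⋆ e))
  Work inside:  d ⋆ ((b ⋆ (e ⋆ e)) ⋆ (a ⋆ e)) ⋆ (((e ⋆ e) ⋆ e) ⋆ d) ⋆ ((e ⋆ h(e ⋆ a)) ⋆ e)
  Merge nested applications:  d ⋆ b ⋆ e ⋆ e ⋆ a ⋆ e ⋆ e ⋆ e ⋆ e ⋆ d ⋆ e ⋆ h(e ⋆ a) ⋆ e
  Inside:  h(e ⋆ a)  →  h(a)
  Units out:  drop e (×8)
  Order the arguments:  a ⋆ b ⋆ d ⋆ d ⋆ h(a)
  Put back:  g(e, a ⋆ b ⋆ d ⋆ d ⋆ h(a))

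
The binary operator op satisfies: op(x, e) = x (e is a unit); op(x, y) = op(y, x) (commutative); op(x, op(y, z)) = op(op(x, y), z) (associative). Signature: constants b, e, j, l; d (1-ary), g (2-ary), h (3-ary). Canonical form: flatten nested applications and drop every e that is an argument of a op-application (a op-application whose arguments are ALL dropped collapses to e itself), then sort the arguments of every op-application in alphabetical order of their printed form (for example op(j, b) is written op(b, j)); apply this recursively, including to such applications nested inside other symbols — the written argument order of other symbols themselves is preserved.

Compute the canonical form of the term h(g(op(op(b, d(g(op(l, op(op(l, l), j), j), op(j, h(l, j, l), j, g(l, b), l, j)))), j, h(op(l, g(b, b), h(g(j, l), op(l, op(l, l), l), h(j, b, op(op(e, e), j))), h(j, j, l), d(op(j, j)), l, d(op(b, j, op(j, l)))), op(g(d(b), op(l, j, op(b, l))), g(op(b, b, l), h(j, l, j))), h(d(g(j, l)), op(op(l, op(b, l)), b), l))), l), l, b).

Focus inside:  op(op(b, d(g(op(l, op(op(l, l), j), j), op(j, h(l, j, l), j, g(l, b), l, j)))), j, h(op(l, g(b, b), h(g(j, l), op(l, op(l, l), l), h(j, b, op(op(e, e), j))), h(j, j, l), d(op(j, j)), l, d(op(b, j, op(j, l)))), op(g(d(b), op(l, j, op(b, l))), g(op(b, b, l), h(j, l, j))), h(d(g(j, l)), op(op(l, op(b, l)), b), l)))
Merge nested applications:  op(b, d(g(op(l, op(op(l, l), j), j), op(j, h(l, j, l), j, g(l, b), l, j))), j, h(op(l, g(b, b), h(g(j, l), op(l, op(l, l), l), h(j, b, op(op(e, e), j))), h(j, j, l), d(op(j, j)), l, d(op(b, j, op(j, l)))), op(g(d(b), op(l, j, op(b, l))), g(op(b, b, l), h(j, l, j))), h(d(g(j, l)), op(op(l, op(b, l)), b), l)))
Simplify inside:  d(g(op(l, op(op(l, l), j), j), op(j, h(l, j, l), j, g(l, b), l, j)))  →  d(g(op(j, j, l, l, l), op(g(l, b), h(l, j, l), j, j, j, l)))
Simplify inside:  h(op(l, g(b, b), h(g(j, l), op(l, op(l, l), l), h(j, b, op(op(e, e), j))), h(j, j, l), d(op(j, j)), l, d(op(b, j, op(j, l)))), op(g(d(b), op(l, j, op(b, l))), g(op(b, b, l), h(j, l, j))), h(d(g(j, l)), op(op(l, op(b, l)), b), l))  →  h(op(d(op(b, j, j, l)), d(op(j, j)), g(b, b), h(g(j, l), op(l, l, l, l), h(j, b, j)), h(j, j, l), l, l), op(g(d(b), op(b, j, l, l)), g(op(b, b, l), h(j, l, j))), h(d(g(j, l)), op(b, b, l, l), l))
Order the arguments:  op(b, d(g(op(j, j, l, l, l), op(g(l, b), h(l, j, l), j, j, j, l))), h(op(d(op(b, j, j, l)), d(op(j, j)), g(b, b), h(g(j, l), op(l, l, l, l), h(j, b, j)), h(j, j, l), l, l), op(g(d(b), op(b, j, l, l)), g(op(b, b, l), h(j, l, j))), h(d(g(j, l)), op(b, b, l, l), l)), j)
Rebuild:  h(g(op(b, d(g(op(j, j, l, l, l), op(g(l, b), h(l, j, l), j, j, j, l))), h(op(d(op(b, j, j, l)), d(op(j, j)), g(b, b), h(g(j, l), op(l, l, l, l), h(j, b, j)), h(j, j, l), l, l), op(g(d(b), op(b, j, l, l)), g(op(b, b, l), h(j, l, j))), h(d(g(j, l)), op(b, b, l, l), l)), j), l), l, b)

Answer: h(g(op(b, d(g(op(j, j, l, l, l), op(g(l, b), h(l, j, l), j, j, j, l))), h(op(d(op(b, j, j, l)), d(op(j, j)), g(b, b), h(g(j, l), op(l, l, l, l), h(j, b, j)), h(j, j, l), l, l), op(g(d(b), op(b, j, l, l)), g(op(b, b, l), h(j, l, j))), h(d(g(j, l)), op(b, b, l, l), l)), j), l), l, b)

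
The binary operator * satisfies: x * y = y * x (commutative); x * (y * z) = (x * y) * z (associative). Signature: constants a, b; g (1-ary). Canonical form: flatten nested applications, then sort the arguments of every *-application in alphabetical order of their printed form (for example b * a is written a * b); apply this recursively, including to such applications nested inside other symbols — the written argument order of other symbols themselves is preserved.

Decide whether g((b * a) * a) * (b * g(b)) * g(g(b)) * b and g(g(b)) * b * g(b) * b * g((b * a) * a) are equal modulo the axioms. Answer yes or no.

Left:  g((b * a) * a) * (b * g(b)) * g(g(b)) * b
  Flatten:  g((b * a) * a) * b * g(b) * g(g(b)) * b
  Inside:  g((b * a) * a)  →  g(a * a * b)
  Sort:  b * b * g(a * a * b) * g(b) * g(g(b))
Right:  g(g(b)) * b * g(b) * b * g((b * a) * a)
  Simplify inside:  g((b * a) * a)  →  g(a * a * b)
  Order the arguments:  b * b * g(a * a * b) * g(b) * g(g(b))

Answer: yes — both canonical forms are b * b * g(a * a * b) * g(b) * g(g(b))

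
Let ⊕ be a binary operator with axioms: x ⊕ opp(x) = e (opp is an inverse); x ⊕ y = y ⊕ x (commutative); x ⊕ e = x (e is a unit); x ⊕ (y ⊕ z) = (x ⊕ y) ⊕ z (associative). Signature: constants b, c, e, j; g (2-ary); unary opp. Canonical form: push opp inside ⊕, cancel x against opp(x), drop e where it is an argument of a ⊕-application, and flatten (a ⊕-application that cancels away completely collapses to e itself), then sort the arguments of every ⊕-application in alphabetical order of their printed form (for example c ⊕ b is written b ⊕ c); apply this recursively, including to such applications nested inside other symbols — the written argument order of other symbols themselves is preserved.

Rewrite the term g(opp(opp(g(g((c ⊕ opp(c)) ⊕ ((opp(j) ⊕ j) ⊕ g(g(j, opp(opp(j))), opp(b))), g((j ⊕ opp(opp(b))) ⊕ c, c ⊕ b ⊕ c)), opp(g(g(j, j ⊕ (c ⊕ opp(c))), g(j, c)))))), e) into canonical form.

Work inside:  (c ⊕ opp(c)) ⊕ ((opp(j) ⊕ j) ⊕ g(g(j, opp(opp(j))), opp(b)))
Push opp inside:  distribute opp over ⊕ and collapse double opp
Inverses cancel:  c cancels; j cancels
Combine occurrences:  g(g(j, j), opp(b))
Rebuild:  g(g(g(g(g(j, j), opp(b)), g(b ⊕ c ⊕ j, b ⊕ c ⊕ c)), opp(g(g(j, j), g(j, c)))), e)

Answer: g(g(g(g(g(j, j), opp(b)), g(b ⊕ c ⊕ j, b ⊕ c ⊕ c)), opp(g(g(j, j), g(j, c)))), e)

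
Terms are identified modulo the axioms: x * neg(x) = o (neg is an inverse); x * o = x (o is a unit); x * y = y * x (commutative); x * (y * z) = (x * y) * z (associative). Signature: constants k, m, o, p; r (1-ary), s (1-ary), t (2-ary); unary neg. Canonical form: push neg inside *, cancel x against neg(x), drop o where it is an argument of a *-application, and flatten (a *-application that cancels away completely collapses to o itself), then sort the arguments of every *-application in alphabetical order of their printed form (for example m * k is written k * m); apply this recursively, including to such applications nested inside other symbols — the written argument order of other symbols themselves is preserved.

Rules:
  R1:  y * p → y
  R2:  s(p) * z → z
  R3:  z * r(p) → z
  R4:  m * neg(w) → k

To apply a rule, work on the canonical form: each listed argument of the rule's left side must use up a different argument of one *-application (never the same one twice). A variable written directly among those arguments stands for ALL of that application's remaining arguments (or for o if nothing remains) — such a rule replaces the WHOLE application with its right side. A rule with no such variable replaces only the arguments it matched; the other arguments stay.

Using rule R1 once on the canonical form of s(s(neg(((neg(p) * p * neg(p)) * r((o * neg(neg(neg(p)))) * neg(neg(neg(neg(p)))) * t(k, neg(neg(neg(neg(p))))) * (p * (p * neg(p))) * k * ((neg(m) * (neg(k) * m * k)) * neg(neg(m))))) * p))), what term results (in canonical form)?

Canonical form:  s(s(neg(r(k * m * p * t(k, p)))))
Apply R1:  consuming p;  y := k * m * t(k, p)
The extension variable absorbs all remaining arguments, so the whole application is rewritten.
Result:  s(s(neg(r(k * m * t(k, p)))))

Answer: s(s(neg(r(k * m * t(k, p)))))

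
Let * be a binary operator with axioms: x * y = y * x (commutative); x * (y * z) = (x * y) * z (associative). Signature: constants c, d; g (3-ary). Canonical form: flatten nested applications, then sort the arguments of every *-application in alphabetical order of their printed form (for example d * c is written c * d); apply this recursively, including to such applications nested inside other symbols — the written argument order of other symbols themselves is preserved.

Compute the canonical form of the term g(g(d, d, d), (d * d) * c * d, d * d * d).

Focus inside:  (d * d) * c * d
Merge nested applications:  d * d * c * d
Sort arguments:  c * d * d * d
Put back:  g(g(d, d, d), c * d * d * d, d * d * d)

Answer: g(g(d, d, d), c * d * d * d, d * d * d)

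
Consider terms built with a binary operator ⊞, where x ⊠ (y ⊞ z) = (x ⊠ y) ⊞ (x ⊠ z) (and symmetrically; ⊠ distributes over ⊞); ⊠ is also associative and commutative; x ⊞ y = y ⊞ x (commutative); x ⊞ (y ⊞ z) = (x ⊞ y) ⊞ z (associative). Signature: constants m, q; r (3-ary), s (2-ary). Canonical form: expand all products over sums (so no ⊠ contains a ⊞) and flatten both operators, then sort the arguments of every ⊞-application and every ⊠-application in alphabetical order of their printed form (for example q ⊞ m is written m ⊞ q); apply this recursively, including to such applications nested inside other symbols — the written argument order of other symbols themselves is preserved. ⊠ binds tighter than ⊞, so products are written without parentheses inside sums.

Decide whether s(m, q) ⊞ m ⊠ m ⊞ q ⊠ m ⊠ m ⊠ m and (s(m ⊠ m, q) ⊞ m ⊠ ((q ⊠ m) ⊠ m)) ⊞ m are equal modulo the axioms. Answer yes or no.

Answer: no — m ⊠ m ⊞ m ⊠ m ⊠ m ⊠ q ⊞ s(m, q) vs m ⊞ m ⊠ m ⊠ m ⊠ q ⊞ s(m ⊠ m, q)

Derivation:
Left:  s(m, q) ⊞ m ⊠ m ⊞ q ⊠ m ⊠ m ⊠ m
  Merge nested applications:  s(m, q) ⊞ m ⊠ m ⊞ m ⊠ m ⊠ m ⊠ q
  Sort arguments:  m ⊠ m ⊞ m ⊠ m ⊠ m ⊠ q ⊞ s(m, q)
Right:  (s(m ⊠ m, q) ⊞ m ⊠ ((q ⊠ m) ⊠ m)) ⊞ m
  Flatten:  s(m ⊠ m, q) ⊞ m ⊠ m ⊠ m ⊠ q ⊞ m
  Order the arguments:  m ⊞ m ⊠ m ⊠ m ⊠ q ⊞ s(m ⊠ m, q)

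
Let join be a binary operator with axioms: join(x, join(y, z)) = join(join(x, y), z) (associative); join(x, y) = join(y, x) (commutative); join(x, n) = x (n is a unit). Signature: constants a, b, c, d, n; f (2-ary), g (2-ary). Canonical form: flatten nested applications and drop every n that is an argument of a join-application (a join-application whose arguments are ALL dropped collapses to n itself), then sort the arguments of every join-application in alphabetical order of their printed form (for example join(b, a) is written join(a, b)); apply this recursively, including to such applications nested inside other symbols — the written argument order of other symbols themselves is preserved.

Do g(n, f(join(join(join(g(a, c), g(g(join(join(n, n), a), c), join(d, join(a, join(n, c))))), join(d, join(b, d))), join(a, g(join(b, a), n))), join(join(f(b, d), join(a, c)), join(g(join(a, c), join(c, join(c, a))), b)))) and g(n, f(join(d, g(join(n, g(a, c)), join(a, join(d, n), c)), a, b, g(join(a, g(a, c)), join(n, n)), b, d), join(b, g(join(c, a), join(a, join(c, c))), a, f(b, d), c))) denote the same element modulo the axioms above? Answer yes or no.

Left:  g(n, f(join(join(join(g(a, c), g(g(join(join(n, n), a), c), join(d, join(a, join(n, c))))), join(d, join(b, d))), join(a, g(join(b, a), n))), join(join(f(b, d), join(a, c)), join(g(join(a, c), join(c, join(c, a))), b))))
  Focus inside:  join(join(join(g(a, c), g(g(join(join(n, n), a), c), join(d, join(a, join(n, c))))), join(d, join(b, d))), join(a, g(join(b, a), n)))
  Un-nest:  join(g(a, c), g(g(join(join(n, n), a), c), join(d, join(a, join(n, c)))), d, b, d, a, g(join(b, a), n))
  Simplify inside:  g(g(join(join(n, n), a), c), join(d, join(a, join(n, c))))  →  g(g(a, c), join(a, c, d))
  Canonicalize subterm:  g(join(b, a), n)  →  g(join(a, b), n)
  Sort arguments:  join(a, b, d, d, g(a, c), g(g(a, c), join(a, c, d)), g(join(a, b), n))
  Put back:  g(n, f(join(a, b, d, d, g(a, c), g(g(a, c), join(a, c, d)), g(join(a, b), n)), join(a, b, c, f(b, d), g(join(a, c), join(a, c, c)))))
Right:  g(n, f(join(d, g(join(n, g(a, c)), join(a, join(d, n), c)), a, b, g(join(a, g(a, c)), join(n, n)), b, d), join(b, g(join(c, a), join(a, join(c, c))), a, f(b, d), c)))
  Focus inside:  join(d, g(join(n, g(a, c)), join(a, join(d, n), c)), a, b, g(join(a, g(a, c)), join(n, n)), b, d)
  Canonicalize subterm:  g(join(n, g(a, c)), join(a, join(d, n), c))  →  g(g(a, c), join(a, c, d))
  Inside:  g(join(a, g(a, c)), join(n, n))  →  g(join(a, g(a, c)), n)
  Sort arguments:  join(a, b, b, d, d, g(g(a, c), join(a, c, d)), g(join(a, g(a, c)), n))
  Reassemble:  g(n, f(join(a, b, b, d, d, g(g(a, c), join(a, c, d)), g(join(a, g(a, c)), n)), join(a, b, c, f(b, d), g(join(a, c), join(a, c, c)))))

Answer: no — g(n, f(join(a, b, d, d, g(a, c), g(g(a, c), join(a, c, d)), g(join(a, b), n)), join(a, b, c, f(b, d), g(join(a, c), join(a, c, c))))) vs g(n, f(join(a, b, b, d, d, g(g(a, c), join(a, c, d)), g(join(a, g(a, c)), n)), join(a, b, c, f(b, d), g(join(a, c), join(a, c, c)))))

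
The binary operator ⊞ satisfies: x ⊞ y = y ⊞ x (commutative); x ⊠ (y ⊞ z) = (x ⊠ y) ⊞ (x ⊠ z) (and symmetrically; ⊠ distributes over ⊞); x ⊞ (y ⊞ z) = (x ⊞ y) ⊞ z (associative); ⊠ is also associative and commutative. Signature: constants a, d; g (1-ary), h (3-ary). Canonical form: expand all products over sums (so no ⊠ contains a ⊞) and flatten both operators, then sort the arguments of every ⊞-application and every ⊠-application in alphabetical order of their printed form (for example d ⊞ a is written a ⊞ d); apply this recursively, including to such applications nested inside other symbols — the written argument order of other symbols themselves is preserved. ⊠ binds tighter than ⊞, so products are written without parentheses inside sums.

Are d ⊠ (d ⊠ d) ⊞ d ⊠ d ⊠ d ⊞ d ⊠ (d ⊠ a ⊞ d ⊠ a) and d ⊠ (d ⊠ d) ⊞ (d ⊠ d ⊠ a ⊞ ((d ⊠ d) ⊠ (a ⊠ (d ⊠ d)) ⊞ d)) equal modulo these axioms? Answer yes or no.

Left:  d ⊠ (d ⊠ d) ⊞ d ⊠ d ⊠ d ⊞ d ⊠ (d ⊠ a ⊞ d ⊠ a)
  Expand:  d ⊠ d ⊠ d ⊞ d ⊠ d ⊠ d ⊞ a ⊠ d ⊠ d ⊞ a ⊠ d ⊠ d
  Sort:  a ⊠ d ⊠ d ⊞ a ⊠ d ⊠ d ⊞ d ⊠ d ⊠ d ⊞ d ⊠ d ⊠ d
Right:  d ⊠ (d ⊠ d) ⊞ (d ⊠ d ⊠ a ⊞ ((d ⊠ d) ⊠ (a ⊠ (d ⊠ d)) ⊞ d))
  Merge nested applications:  d ⊠ d ⊠ d ⊞ a ⊠ d ⊠ d ⊞ a ⊠ d ⊠ d ⊠ d ⊠ d ⊞ d
  Sort arguments:  a ⊠ d ⊠ d ⊞ a ⊠ d ⊠ d ⊠ d ⊠ d ⊞ d ⊞ d ⊠ d ⊠ d

Answer: no — a ⊠ d ⊠ d ⊞ a ⊠ d ⊠ d ⊞ d ⊠ d ⊠ d ⊞ d ⊠ d ⊠ d vs a ⊠ d ⊠ d ⊞ a ⊠ d ⊠ d ⊠ d ⊠ d ⊞ d ⊞ d ⊠ d ⊠ d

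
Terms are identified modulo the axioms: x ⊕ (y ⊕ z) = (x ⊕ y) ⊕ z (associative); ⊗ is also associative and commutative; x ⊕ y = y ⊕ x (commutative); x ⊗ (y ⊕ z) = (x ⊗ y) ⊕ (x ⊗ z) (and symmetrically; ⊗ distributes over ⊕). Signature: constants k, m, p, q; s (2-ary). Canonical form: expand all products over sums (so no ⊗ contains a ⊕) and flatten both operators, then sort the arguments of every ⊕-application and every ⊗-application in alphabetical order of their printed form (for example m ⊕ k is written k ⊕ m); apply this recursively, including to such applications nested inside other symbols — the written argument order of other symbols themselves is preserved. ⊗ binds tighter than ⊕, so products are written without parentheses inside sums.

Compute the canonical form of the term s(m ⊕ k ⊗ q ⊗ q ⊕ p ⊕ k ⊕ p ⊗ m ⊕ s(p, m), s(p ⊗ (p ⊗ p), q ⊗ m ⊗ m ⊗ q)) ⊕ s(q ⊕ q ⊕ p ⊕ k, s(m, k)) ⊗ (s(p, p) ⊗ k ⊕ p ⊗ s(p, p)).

Answer: k ⊗ s(k ⊕ p ⊕ q ⊕ q, s(m, k)) ⊗ s(p, p) ⊕ p ⊗ s(k ⊕ p ⊕ q ⊕ q, s(m, k)) ⊗ s(p, p) ⊕ s(k ⊕ k ⊗ q ⊗ q ⊕ m ⊕ m ⊗ p ⊕ p ⊕ s(p, m), s(p ⊗ p ⊗ p, m ⊗ m ⊗ q ⊗ q))

Derivation:
Expand products over sums:  s(k ⊕ k ⊗ q ⊗ q ⊕ m ⊕ m ⊗ p ⊕ p ⊕ s(p, m), s(p ⊗ p ⊗ p, m ⊗ m ⊗ q ⊗ q)) ⊕ k ⊗ s(k ⊕ p ⊕ q ⊕ q, s(m, k)) ⊗ s(p, p) ⊕ p ⊗ s(k ⊕ p ⊕ q ⊕ q, s(m, k)) ⊗ s(p, p)
Sort arguments:  k ⊗ s(k ⊕ p ⊕ q ⊕ q, s(m, k)) ⊗ s(p, p) ⊕ p ⊗ s(k ⊕ p ⊕ q ⊕ q, s(m, k)) ⊗ s(p, p) ⊕ s(k ⊕ k ⊗ q ⊗ q ⊕ m ⊕ m ⊗ p ⊕ p ⊕ s(p, m), s(p ⊗ p ⊗ p, m ⊗ m ⊗ q ⊗ q))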